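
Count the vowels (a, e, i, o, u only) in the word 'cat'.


Vowels in 'cat': a = 1 vowels.

1


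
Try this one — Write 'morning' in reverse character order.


Reverse 'morning' character by character: 'gninrom'.

gninrom


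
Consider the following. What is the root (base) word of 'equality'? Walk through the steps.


Remove suffix '-ity' from 'equality' to get root 'equal'.

equal


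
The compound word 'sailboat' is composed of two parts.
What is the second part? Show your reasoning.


Split 'sailboat' into 'sail' + 'boat'. The second part is 'boat'.

boat


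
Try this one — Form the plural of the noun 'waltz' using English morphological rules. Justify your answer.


Apply rule: Add -es (sibilant/fricative ending). 'waltz' becomes 'waltzes'.

waltzes


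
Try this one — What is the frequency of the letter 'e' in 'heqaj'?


Letter 'e' in 'heqaj': found at position(s) 2 = 1 occurrence(s).

1


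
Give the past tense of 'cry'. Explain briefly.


Apply rule: Change -y to -ied. 'cry' becomes 'cried'.

cried


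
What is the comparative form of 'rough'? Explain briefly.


Apply comparative formation (add -er): 'rough' -> 'rougher'.

rougher


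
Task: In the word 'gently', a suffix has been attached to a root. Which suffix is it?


The word 'gently' = 'gentle' (root) + '-ly' (suffix). The suffix is '-ly'.

ly


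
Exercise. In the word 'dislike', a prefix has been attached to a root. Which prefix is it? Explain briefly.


The word 'dislike' = 'dis' (prefix) + 'like' (root). The prefix is 'dis'.

dis


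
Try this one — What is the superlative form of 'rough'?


Apply superlative formation (add -est): 'rough' -> 'roughest'.

roughest


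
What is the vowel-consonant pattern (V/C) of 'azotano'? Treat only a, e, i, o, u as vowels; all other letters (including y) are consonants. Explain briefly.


Letter mapping: a = V, z = C, o = V, t = C, a = V, n = C, o = V.

VCVCVCV


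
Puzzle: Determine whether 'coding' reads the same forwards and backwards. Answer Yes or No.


Forward: 'coding'
Reversed: 'gnidoc'
They differ.

No


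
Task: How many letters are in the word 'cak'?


Spell out 'cak' and number each letter: c(1), a(2), k(3). Total: 3 letters.

3


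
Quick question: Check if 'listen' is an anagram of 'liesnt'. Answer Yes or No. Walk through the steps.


Sorted letters of 'listen': 'eilnst'
Sorted letters of 'liesnt': 'eilnst'
They match.

Yes


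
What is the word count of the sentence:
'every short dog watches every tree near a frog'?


Split into words: every | short | dog | watches | every | tree | near | a | frog = 9 words.

9


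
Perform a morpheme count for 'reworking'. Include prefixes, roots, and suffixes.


Decomposition: re- (prefix) + work (root) + -ing (suffix) = 3 morpheme(s)

3 morphemes


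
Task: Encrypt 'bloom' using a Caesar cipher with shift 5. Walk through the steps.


Shift each letter by 5: b -> g, l -> q, o -> t, o -> t, m -> r. Result: 'gqttr'.

gqttr


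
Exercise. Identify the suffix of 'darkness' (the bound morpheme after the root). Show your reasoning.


The word 'darkness' = 'dark' (root) + '-ness' (suffix). The suffix is '-ness'.

ness


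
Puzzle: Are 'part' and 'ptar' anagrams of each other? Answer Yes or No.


Sorted letters of 'part': 'aprt'
Sorted letters of 'ptar': 'aprt'
They match.

Yes


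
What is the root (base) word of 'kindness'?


Remove suffix '-ness' from 'kindness' to get root 'kind'.

kind


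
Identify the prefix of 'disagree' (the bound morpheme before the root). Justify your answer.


The word 'disagree' = 'dis' (prefix) + 'agree' (root). The prefix is 'dis'.

dis


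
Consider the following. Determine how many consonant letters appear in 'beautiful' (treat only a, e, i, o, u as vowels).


Consonants in 'beautiful': b, t, f, l = 4 consonants.

4


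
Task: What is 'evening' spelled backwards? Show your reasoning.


Reverse 'evening' character by character: 'gnineve'.

gnineve


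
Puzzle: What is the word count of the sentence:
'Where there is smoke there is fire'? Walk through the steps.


Split into words: Where | there | is | smoke | there | is | fire = 7 words.

7


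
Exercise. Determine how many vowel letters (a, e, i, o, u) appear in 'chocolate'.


Vowels in 'chocolate': o, o, a, e = 4 vowels.

4


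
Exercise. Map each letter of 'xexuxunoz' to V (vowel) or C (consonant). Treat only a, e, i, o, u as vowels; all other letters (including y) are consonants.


Letter mapping: x = C, e = V, x = C, u = V, x = C, u = V, n = C, o = V, z = C.

CVCVCVCVC


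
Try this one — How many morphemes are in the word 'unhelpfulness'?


Decomposition: un- (prefix) + help (root) + -ful (suffix) + -ness (suffix) = 4 morpheme(s)

4 morphemes


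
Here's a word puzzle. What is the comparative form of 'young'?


Apply comparative formation (add -er): 'young' -> 'younger'.

younger


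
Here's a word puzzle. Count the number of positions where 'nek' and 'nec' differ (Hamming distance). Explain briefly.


Alignment:
Position 1: 'n' vs 'n' = match
Position 2: 'e' vs 'e' = match
Position 3: 'k' vs 'c' = DIFFER
Total differences: 1

1


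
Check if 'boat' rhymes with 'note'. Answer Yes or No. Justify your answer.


Rime (stressed vowel + following sounds) of 'boat': -oat = /oʊt/
Rime of 'note': -ote = /oʊt/
/oʊt/ and /oʊt/ are the same ending sound, so the words rhyme.

Yes


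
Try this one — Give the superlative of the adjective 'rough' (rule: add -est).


Apply superlative formation (add -est): 'rough' -> 'roughest'.

roughest


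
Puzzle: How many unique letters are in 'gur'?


Unique letters in 'gur': {g, r, u} = 3 distinct letters.

3


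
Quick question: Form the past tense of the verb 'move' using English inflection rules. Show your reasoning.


Apply rule: Add -d (word ends in -e). 'move' becomes 'moved'.

moved


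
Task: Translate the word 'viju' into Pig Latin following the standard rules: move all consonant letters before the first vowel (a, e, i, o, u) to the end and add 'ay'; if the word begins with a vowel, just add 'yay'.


'viju': move consonant cluster 'v' to end and add 'ay': 'ijuvay'.

ijuvay


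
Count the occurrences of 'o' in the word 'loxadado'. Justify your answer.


Letter 'o' in 'loxadado': found at position(s) 2, 8 = 2 occurrence(s).

2


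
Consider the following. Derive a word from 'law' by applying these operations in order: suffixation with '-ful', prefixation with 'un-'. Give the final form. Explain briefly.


Step 1: Add suffix '-ful' to 'law' = 'lawful'
Step 2: Add prefix 'un-' to 'lawful' = 'unlawful'

unlawful


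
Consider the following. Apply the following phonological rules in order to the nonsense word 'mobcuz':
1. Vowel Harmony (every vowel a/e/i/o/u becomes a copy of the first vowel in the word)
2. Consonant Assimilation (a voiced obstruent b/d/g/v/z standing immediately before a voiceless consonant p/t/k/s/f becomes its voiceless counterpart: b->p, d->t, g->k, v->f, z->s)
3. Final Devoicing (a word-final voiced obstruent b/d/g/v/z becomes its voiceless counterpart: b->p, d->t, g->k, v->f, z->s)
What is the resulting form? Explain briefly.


Starting form: 'mobcuz'
Rule 1: Vowel Harmony: all vowels become 'o' (matching first vowel). 'mobcuz' -> 'mobcoz'
Rule 2: Consonant Assimilation: no voiced obstruent (b/d/g/v/z) stands immediately before a voiceless consonant (p/t/k/s/f). No change.
Rule 3: Final Devoicing: word-final voiced obstruent 'z' becomes voiceless 's'. 'mobcoz' -> 'mobcos'
Final form: 'mobcos'

mobcos


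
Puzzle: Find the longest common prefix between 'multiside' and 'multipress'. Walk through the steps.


Compare from the start: 5 characters match: 'multi'. Mismatch at position 6: 's' vs 'p'.

multi


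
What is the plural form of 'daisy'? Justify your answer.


Apply rule: Change -y to -ies (consonant + y). 'daisy' becomes 'daisies'.

daisies


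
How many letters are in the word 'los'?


Spell out 'los' and number each letter: l(1), o(2), s(3). Total: 3 letters.

3


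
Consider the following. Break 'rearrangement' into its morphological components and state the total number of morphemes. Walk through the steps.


Step 1: Identify prefix: 're' (meaning: again)
Step 2: Identify root: 'arrange'
Step 3: Identify suffix(es): 'ment'
Decomposition: re- (prefix: again) + arrange (root) + -ment (suffix: action/result)
Total morphemes: 3

3 morphemes (re- (prefix: again) + arrange (root) + -ment (suffix: action/result))


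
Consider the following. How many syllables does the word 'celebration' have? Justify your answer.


Break 'celebration' into syllables: cel-e-bra-tion -> cel | e | bra | tion = 4 syllables

4 syllables


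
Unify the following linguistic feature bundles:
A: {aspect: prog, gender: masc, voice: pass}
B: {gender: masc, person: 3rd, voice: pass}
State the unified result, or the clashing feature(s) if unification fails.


Compare features:
aspect: A=prog vs B=_ -> unified: prog
gender: A=masc vs B=masc -> unified: masc
person: A=_ vs B=3rd -> unified: 3rd
voice: A=pass vs B=pass -> unified: pass
No clashes found.

Unified: {aspect: prog, gender: masc, person: 3rd, voice: pass}


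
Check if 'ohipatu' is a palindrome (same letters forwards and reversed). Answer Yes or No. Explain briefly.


Forward: 'ohipatu'
Reversed: 'utapiho'
They differ.

No


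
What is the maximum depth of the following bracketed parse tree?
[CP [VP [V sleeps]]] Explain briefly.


Count bracket nesting levels:
'[' at pos 0: depth = 1
'[' at pos 4: depth = 2
'[' at pos 8: depth = 3
Maximum depth reached: 3

3


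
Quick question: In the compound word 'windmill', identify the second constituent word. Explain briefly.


Split 'windmill' into 'wind' + 'mill'. The second part is 'mill'.

mill


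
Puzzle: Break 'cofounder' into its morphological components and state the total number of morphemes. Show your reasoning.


Step 1: Identify prefix: 'co' (meaning: together)
Step 2: Identify root: 'found'
Step 3: Identify suffix(es): 'er'
Decomposition: co- (prefix: together) + found (root) + -er (suffix: one who)
Total morphemes: 3

3 morphemes (co- (prefix: together) + found (root) + -er (suffix: one who))


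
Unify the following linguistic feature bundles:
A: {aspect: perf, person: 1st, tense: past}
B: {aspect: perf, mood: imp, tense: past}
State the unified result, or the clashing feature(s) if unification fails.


Compare features:
aspect: A=perf vs B=perf -> unified: perf
mood: A=_ vs B=imp -> unified: imp
person: A=1st vs B=_ -> unified: 1st
tense: A=past vs B=past -> unified: past
No clashes found.

Unified: {aspect: perf, mood: imp, person: 1st, tense: past}


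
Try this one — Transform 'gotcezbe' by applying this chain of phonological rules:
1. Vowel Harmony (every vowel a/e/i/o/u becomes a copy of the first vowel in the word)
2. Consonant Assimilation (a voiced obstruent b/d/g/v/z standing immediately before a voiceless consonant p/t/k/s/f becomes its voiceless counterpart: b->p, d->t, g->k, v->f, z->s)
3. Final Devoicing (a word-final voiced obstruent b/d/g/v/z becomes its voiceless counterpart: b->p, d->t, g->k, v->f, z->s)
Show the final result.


Starting form: 'gotcezbe'
Rule 1: Vowel Harmony: all vowels become 'o' (matching first vowel). 'gotcezbe' -> 'gotcozbo'
Rule 2: Consonant Assimilation: no voiced obstruent (b/d/g/v/z) stands immediately before a voiceless consonant (p/t/k/s/f). No change.
Rule 3: Final Devoicing: the word ends in the vowel 'o', not a consonant. No change.
Final form: 'gotcozbo'

gotcozbo


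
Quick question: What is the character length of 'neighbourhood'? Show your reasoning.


Spell out 'neighbourhood' and number each letter: n(1), e(2), i(3), g(4), h(5), b(6), o(7), u(8), r(9), h(10), o(11), o(12), d(13). Total: 13 letters.

13


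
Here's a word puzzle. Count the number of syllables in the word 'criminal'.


Break 'criminal' into syllables: crim-i-nal -> crim | i | nal = 3 syllables

3 syllables


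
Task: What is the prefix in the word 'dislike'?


The word 'dislike' = 'dis' (prefix) + 'like' (root). The prefix is 'dis'.

dis


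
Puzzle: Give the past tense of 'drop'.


Apply rule: Double final consonant and add -ed. 'drop' becomes 'dropped'.

dropped


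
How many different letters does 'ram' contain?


Unique letters in 'ram': {a, m, r} = 3 distinct letters.

3


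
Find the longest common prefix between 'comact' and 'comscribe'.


Compare from the start: 3 characters match: 'com'. Mismatch at position 4: 'a' vs 's'.

com


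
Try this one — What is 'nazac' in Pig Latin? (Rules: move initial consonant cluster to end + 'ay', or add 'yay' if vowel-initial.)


'nazac': move consonant cluster 'n' to end and add 'ay': 'azacnay'.

azacnay


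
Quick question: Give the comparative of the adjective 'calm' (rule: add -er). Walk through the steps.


Apply comparative formation (add -er): 'calm' -> 'calmer'.

calmer


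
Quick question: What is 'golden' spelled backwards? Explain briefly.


Reverse 'golden' character by character: 'nedlog'.

nedlog


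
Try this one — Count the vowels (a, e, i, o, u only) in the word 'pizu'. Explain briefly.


Vowels in 'pizu': i, u = 2 vowels.

2


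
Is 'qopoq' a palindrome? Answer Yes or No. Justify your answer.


Forward: 'qopoq'
Reversed: 'qopoq'
They are identical.

Yes


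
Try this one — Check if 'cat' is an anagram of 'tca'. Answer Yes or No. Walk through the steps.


Sorted letters of 'cat': 'act'
Sorted letters of 'tca': 'act'
They match.

Yes


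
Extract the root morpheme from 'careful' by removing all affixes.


Remove suffix '-ful' from 'careful' to get root 'care'.

care


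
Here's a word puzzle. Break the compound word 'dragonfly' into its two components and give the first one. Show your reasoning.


Split 'dragonfly' into 'dragon' + 'fly'. The first part is 'dragon'.

dragon


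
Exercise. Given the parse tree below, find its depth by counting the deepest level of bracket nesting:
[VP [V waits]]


Count bracket nesting levels:
'[' at pos 0: depth = 1
'[' at pos 4: depth = 2
Maximum depth reached: 2

2


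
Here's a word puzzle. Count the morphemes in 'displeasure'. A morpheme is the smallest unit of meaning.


Decomposition: dis- (prefix) + please (root) + -ure (suffix) = 3 morpheme(s)

3 morphemes


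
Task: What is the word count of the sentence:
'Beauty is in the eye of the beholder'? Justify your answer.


Split into words: Beauty | is | in | the | eye | of | the | beholder = 8 words.

8


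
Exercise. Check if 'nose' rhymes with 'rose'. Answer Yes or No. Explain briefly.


Rime (stressed vowel + following sounds) of 'nose': -ose = /oʊz/
Rime of 'rose': -ose = /oʊz/
/oʊz/ and /oʊz/ are the same ending sound, so the words rhyme.

Yes


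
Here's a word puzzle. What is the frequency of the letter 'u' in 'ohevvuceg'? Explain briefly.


Letter 'u' in 'ohevvuceg': found at position(s) 6 = 1 occurrence(s).

1


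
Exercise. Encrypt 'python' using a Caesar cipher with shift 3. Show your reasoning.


Shift each letter by 3: p -> s, y -> b, t -> w, h -> k, o -> r, n -> q. Result: 'sbwkrq'.

sbwkrq


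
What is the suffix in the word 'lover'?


The word 'lover' = 'love' (root) + '-er' (suffix). The suffix is '-er'.

er


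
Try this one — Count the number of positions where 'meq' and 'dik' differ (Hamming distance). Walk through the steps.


Alignment:
Position 1: 'm' vs 'd' = DIFFER
Position 2: 'e' vs 'i' = DIFFER
Position 3: 'q' vs 'k' = DIFFER
Total differences: 3

3


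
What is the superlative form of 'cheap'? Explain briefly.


Apply superlative formation (add -est): 'cheap' -> 'cheapest'.

cheapest


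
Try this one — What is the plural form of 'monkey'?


Apply rule: Add -s. 'monkey' becomes 'monkeys'.

monkeys


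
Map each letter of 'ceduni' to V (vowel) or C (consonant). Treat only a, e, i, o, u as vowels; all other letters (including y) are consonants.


Letter mapping: c = C, e = V, d = C, u = V, n = C, i = V.

CVCVCV


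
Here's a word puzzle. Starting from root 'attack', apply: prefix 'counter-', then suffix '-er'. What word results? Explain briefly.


Step 1: Add prefix 'counter-' to 'attack' = 'counterattack'
Step 2: Add suffix '-er' to 'counterattack' = 'counterattacker'

counterattacker


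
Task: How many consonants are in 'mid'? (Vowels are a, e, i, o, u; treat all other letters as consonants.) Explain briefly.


Consonants in 'mid': m, d = 2 consonants.

2


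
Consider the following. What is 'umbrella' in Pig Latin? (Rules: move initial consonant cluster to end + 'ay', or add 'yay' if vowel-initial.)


'umbrella' starts with a vowel, so add 'yay': 'umbrellayay'.

umbrellayay


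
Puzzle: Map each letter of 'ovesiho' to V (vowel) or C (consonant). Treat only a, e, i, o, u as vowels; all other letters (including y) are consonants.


Letter mapping: o = V, v = C, e = V, s = C, i = V, h = C, o = V.

VCVCVCV


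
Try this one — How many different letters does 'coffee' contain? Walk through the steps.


Unique letters in 'coffee': {c, e, f, o} = 4 distinct letters.

4


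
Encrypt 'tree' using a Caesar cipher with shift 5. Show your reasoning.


Shift each letter by 5: t -> y, r -> w, e -> j, e -> j. Result: 'ywjj'.

ywjj


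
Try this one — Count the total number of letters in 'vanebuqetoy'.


Spell out 'vanebuqetoy' and number each letter: v(1), a(2), n(3), e(4), b(5), u(6), q(7), e(8), t(9), o(10), y(11). Total: 11 letters.

11


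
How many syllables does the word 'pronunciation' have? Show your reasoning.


Break 'pronunciation' into syllables: pro-nun-ci-a-tion -> pro | nun | ci | a | tion = 5 syllables

5 syllables


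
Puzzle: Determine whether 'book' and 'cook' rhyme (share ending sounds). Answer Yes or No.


Rime (stressed vowel + following sounds) of 'book': -ook = /ʊk/
Rime of 'cook': -ook = /ʊk/
/ʊk/ and /ʊk/ are the same ending sound, so the words rhyme.

Yes


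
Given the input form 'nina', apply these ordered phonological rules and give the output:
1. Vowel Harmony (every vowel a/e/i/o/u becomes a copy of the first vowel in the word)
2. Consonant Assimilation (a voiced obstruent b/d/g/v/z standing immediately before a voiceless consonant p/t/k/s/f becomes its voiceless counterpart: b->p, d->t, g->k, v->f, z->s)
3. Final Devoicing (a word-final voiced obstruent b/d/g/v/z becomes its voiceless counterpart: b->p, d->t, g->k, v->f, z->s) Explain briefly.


Starting form: 'nina'
Rule 1: Vowel Harmony: all vowels become 'i' (matching first vowel). 'nina' -> 'nini'
Rule 2: Consonant Assimilation: no voiced obstruent (b/d/g/v/z) stands immediately before a voiceless consonant (p/t/k/s/f). No change.
Rule 3: Final Devoicing: the word ends in the vowel 'i', not a consonant. No change.
Final form: 'nini'

nini


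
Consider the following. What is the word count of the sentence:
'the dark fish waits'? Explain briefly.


Split into words: the | dark | fish | waits = 4 words.

4


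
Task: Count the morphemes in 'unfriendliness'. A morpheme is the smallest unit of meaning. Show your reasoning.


Decomposition: un- (prefix) + friend (root) + -ly (suffix) + -ness (suffix) = 4 morpheme(s)

4 morphemes


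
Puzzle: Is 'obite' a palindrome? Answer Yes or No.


Forward: 'obite'
Reversed: 'etibo'
They differ.

No


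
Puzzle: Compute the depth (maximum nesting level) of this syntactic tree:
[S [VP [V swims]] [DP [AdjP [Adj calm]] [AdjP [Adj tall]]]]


Count bracket nesting levels:
'[' at pos 0: depth = 1
'[' at pos 3: depth = 2
'[' at pos 7: depth = 3
'[' at pos 18: depth = 2
'[' at pos 22: depth = 3
'[' at pos 28: depth = 4
'[' at pos 40: depth = 3
'[' at pos 46: depth = 4
Maximum depth reached: 4

4


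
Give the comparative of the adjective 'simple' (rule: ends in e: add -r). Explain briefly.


Apply comparative formation (ends in e: add -r): 'simple' -> 'simpler'.

simpler


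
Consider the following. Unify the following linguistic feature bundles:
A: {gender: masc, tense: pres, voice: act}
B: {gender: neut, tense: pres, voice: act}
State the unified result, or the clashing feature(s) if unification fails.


Compare features:
gender: A=masc vs B=neut -> CLASH
tense: A=pres vs B=pres -> unified: pres
voice: A=act vs B=act -> unified: act
Clash detected on feature 'gender' (masc vs neut); unification fails.

CLASH on 'gender' (masc vs neut)


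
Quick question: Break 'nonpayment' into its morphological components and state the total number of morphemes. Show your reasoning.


Step 1: Identify prefix: 'non' (meaning: not)
Step 2: Identify root: 'pay'
Step 3: Identify suffix(es): 'ment'
Decomposition: non- (prefix: not) + pay (root) + -ment (suffix: action/result)
Total morphemes: 3

3 morphemes (non- (prefix: not) + pay (root) + -ment (suffix: action/result))


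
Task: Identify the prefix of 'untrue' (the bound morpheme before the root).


The word 'untrue' = 'un' (prefix) + 'true' (root). The prefix is 'un'.

un


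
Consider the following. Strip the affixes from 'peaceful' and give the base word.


Remove suffix '-ful' from 'peaceful' to get root 'peace'.

peace


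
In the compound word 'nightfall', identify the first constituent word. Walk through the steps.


Split 'nightfall' into 'night' + 'fall'. The first part is 'night'.

night


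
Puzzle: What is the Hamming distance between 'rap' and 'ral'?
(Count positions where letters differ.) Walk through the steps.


Alignment:
Position 1: 'r' vs 'r' = match
Position 2: 'a' vs 'a' = match
Position 3: 'p' vs 'l' = DIFFER
Total differences: 1

1


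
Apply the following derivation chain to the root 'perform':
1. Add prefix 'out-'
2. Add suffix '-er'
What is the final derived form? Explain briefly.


Step 1: Add prefix 'out-' to 'perform' = 'outperform'
Step 2: Add suffix '-er' to 'outperform' = 'outperformer'

outperformer


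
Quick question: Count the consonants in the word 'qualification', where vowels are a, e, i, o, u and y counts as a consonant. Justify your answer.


Consonants in 'qualification': q, l, f, c, t, n = 6 consonants.

6


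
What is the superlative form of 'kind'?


Apply superlative formation (add -est): 'kind' -> 'kindest'.

kindest


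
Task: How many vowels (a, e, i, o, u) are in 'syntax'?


Vowels in 'syntax': a = 1 vowels.

1


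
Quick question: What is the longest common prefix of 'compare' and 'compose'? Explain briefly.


Compare from the start: 4 characters match: 'comp'. Mismatch at position 5: 'a' vs 'o'.

comp


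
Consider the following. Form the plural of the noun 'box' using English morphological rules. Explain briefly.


Apply rule: Add -es (sibilant/fricative ending). 'box' becomes 'boxes'.

boxes


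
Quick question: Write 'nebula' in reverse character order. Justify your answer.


Reverse 'nebula' character by character: 'aluben'.

aluben


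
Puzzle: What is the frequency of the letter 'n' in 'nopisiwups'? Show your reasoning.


Letter 'n' in 'nopisiwups': found at position(s) 1 = 1 occurrence(s).

1


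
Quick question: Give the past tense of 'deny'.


Apply rule: Change -y to -ied. 'deny' becomes 'denied'.

denied


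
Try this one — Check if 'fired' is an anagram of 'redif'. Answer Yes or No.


Sorted letters of 'fired': 'defir'
Sorted letters of 'redif': 'defir'
They match.

Yes


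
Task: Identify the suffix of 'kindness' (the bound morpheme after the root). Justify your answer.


The word 'kindness' = 'kind' (root) + '-ness' (suffix). The suffix is '-ness'.

ness


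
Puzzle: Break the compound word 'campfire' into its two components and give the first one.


Split 'campfire' into 'camp' + 'fire'. The first part is 'camp'.

camp


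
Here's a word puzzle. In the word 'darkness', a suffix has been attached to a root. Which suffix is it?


The word 'darkness' = 'dark' (root) + '-ness' (suffix). The suffix is '-ness'.

ness


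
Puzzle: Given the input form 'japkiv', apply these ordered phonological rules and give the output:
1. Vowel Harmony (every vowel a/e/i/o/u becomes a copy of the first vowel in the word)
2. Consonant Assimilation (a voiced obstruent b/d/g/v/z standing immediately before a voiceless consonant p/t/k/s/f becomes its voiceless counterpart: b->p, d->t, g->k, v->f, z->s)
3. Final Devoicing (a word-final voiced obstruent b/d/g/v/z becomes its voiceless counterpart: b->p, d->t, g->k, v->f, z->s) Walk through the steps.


Starting form: 'japkiv'
Rule 1: Vowel Harmony: all vowels become 'a' (matching first vowel). 'japkiv' -> 'japkav'
Rule 2: Consonant Assimilation: no voiced obstruent (b/d/g/v/z) stands immediately before a voiceless consonant (p/t/k/s/f). No change.
Rule 3: Final Devoicing: word-final voiced obstruent 'v' becomes voiceless 'f'. 'japkav' -> 'japkaf'
Final form: 'japkaf'

japkaf


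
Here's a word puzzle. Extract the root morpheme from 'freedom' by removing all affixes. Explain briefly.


Remove suffix '-dom' from 'freedom' to get root 'free'.

free


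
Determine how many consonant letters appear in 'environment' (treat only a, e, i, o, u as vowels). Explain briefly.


Consonants in 'environment': n, v, r, n, m, n, t = 7 consonants.

7


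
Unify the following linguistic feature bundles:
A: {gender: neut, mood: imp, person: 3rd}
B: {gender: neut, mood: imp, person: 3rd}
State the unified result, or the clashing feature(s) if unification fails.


Compare features:
gender: A=neut vs B=neut -> unified: neut
mood: A=imp vs B=imp -> unified: imp
person: A=3rd vs B=3rd -> unified: 3rd
No clashes found.

Unified: {gender: neut, mood: imp, person: 3rd}


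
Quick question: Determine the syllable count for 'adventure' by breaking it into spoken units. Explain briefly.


Break 'adventure' into syllables: ad-ven-ture -> ad | ven | ture = 3 syllables

3 syllables


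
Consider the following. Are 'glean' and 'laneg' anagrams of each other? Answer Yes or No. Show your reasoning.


Sorted letters of 'glean': 'aegln'
Sorted letters of 'laneg': 'aegln'
They match.

Yes


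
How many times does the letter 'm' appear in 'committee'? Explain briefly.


Letter 'm' in 'committee': found at position(s) 3, 4 = 2 occurrence(s).

2


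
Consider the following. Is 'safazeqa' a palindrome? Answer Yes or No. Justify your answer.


Forward: 'safazeqa'
Reversed: 'aqezafas'
They differ.

No


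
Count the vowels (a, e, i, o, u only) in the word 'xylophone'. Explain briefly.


Vowels in 'xylophone': o, o, e = 3 vowels.

3


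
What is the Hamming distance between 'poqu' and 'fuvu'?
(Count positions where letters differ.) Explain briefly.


Alignment:
Position 1: 'p' vs 'f' = DIFFER
Position 2: 'o' vs 'u' = DIFFER
Position 3: 'q' vs 'v' = DIFFER
Position 4: 'u' vs 'u' = match
Total differences: 3

3


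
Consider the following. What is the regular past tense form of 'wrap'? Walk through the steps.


Apply rule: Double final consonant and add -ed. 'wrap' becomes 'wrapped'.

wrapped


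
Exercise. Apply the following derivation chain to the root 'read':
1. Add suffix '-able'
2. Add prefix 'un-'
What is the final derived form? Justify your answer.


Step 1: Add suffix '-able' to 'read' = 'readable'
Step 2: Add prefix 'un-' to 'readable' = 'unreadable'

unreadable


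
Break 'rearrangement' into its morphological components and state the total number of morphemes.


Step 1: Identify prefix: 're' (meaning: again)
Step 2: Identify root: 'arrange'
Step 3: Identify suffix(es): 'ment'
Decomposition: re- (prefix: again) + arrange (root) + -ment (suffix: action/result)
Total morphemes: 3

3 morphemes (re- (prefix: again) + arrange (root) + -ment (suffix: action/result))


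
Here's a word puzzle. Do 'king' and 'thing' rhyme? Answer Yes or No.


Rime (stressed vowel + following sounds) of 'king': -ing = /ɪŋ/
Rime of 'thing': -ing = /ɪŋ/
/ɪŋ/ and /ɪŋ/ are the same ending sound, so the words rhyme.

Yes


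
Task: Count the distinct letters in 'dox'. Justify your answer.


Unique letters in 'dox': {d, o, x} = 3 distinct letters.

3


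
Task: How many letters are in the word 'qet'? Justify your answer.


Spell out 'qet' and number each letter: q(1), e(2), t(3). Total: 3 letters.

3


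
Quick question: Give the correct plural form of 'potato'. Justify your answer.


Apply rule: Add -es (consonant + o). 'potato' becomes 'potatoes'.

potatoes


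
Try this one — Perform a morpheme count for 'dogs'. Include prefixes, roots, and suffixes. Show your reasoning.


Decomposition: dog (root) + -s (plural) = 2 morpheme(s)

2 morphemes


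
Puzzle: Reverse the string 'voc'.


Reverse 'voc' character by character: 'cov'.

cov


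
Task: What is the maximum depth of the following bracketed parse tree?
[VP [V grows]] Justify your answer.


Count bracket nesting levels:
'[' at pos 0: depth = 1
'[' at pos 4: depth = 2
Maximum depth reached: 2

2


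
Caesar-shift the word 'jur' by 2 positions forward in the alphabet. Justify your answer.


Shift each letter by 2: j -> l, u -> w, r -> t. Result: 'lwt'.

lwt


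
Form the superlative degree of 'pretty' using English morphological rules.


Apply superlative formation (consonant + y: change y to i, add -est): 'pretty' -> 'prettiest'.

prettiest


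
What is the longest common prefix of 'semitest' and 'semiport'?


Compare from the start: 4 characters match: 'semi'. Mismatch at position 5: 't' vs 'p'.

semi


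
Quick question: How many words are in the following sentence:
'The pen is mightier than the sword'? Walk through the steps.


Split into words: The | pen | is | mightier | than | the | sword = 7 words.

7


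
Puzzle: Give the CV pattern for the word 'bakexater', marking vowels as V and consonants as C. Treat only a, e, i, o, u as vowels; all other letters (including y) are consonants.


Letter mapping: b = C, a = V, k = C, e = V, x = C, a = V, t = C, e = V, r = C.

CVCVCVCVC


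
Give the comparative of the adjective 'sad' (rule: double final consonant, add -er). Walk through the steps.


Apply comparative formation (double final consonant, add -er): 'sad' -> 'sadder'.

sadder


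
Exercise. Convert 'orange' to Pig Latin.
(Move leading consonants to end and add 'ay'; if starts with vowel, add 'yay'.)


'orange' starts with a vowel, so add 'yay': 'orangeyay'.

orangeyay


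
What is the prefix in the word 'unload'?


The word 'unload' = 'un' (prefix) + 'load' (root). The prefix is 'un'.

un


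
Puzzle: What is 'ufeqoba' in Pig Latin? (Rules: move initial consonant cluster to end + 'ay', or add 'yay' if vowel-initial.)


'ufeqoba' starts with a vowel, so add 'yay': 'ufeqobayay'.

ufeqobayay


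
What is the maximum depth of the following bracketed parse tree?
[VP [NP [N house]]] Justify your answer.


Count bracket nesting levels:
'[' at pos 0: depth = 1
'[' at pos 4: depth = 2
'[' at pos 8: depth = 3
Maximum depth reached: 3

3


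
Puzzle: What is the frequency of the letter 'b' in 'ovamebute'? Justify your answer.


Letter 'b' in 'ovamebute': found at position(s) 6 = 1 occurrence(s).

1


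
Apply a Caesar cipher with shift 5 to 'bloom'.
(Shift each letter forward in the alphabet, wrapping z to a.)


Shift each letter by 5: b -> g, l -> q, o -> t, o -> t, m -> r. Result: 'gqttr'.

gqttr


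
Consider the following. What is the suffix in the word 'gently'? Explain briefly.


The word 'gently' = 'gentle' (root) + '-ly' (suffix). The suffix is '-ly'.

ly


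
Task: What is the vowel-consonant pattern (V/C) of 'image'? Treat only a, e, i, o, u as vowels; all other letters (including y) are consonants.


Letter mapping: i = V, m = C, a = V, g = C, e = V.

VCVCV


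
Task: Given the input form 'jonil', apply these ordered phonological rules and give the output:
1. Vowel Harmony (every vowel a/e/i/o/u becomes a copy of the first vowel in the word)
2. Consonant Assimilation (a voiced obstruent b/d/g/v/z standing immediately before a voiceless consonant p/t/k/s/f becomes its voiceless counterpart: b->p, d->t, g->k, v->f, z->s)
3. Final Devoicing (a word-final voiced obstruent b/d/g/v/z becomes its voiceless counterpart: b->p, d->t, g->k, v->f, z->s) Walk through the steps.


Starting form: 'jonil'
Rule 1: Vowel Harmony: all vowels become 'o' (matching first vowel). 'jonil' -> 'jonol'
Rule 2: Consonant Assimilation: no voiced obstruent (b/d/g/v/z) stands immediately before a voiceless consonant (p/t/k/s/f). No change.
Rule 3: Final Devoicing: final consonant 'l' is not one of the voiced obstruents b/d/g/v/z. No change.
Final form: 'jonol'

jonol


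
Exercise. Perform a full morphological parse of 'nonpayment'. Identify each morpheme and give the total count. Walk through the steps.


Step 1: Identify prefix: 'non' (meaning: not)
Step 2: Identify root: 'pay'
Step 3: Identify suffix(es): 'ment'
Decomposition: non- (prefix: not) + pay (root) + -ment (suffix: action/result)
Total morphemes: 3

3 morphemes (non- (prefix: not) + pay (root) + -ment (suffix: action/result))


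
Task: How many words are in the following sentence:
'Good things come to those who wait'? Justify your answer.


Split into words: Good | things | come | to | those | who | wait = 7 words.

7


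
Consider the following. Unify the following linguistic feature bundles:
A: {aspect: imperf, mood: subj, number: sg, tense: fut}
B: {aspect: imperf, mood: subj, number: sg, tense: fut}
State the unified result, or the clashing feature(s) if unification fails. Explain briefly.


Compare features:
aspect: A=imperf vs B=imperf -> unified: imperf
mood: A=subj vs B=subj -> unified: subj
number: A=sg vs B=sg -> unified: sg
tense: A=fut vs B=fut -> unified: fut
No clashes found.

Unified: {aspect: imperf, mood: subj, number: sg, tense: fut}


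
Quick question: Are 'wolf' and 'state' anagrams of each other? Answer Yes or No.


Sorted letters of 'wolf': 'flow'
Sorted letters of 'state': 'aestt'
They do not match.

No


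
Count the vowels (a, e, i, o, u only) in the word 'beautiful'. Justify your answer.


Vowels in 'beautiful': e, a, u, i, u = 5 vowels.

5


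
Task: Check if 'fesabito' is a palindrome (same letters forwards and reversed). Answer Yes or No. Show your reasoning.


Forward: 'fesabito'
Reversed: 'otibasef'
They differ.

No


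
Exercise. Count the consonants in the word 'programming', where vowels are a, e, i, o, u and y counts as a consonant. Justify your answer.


Consonants in 'programming': p, r, g, r, m, m, n, g = 8 consonants.

8


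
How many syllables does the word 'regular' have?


Break 'regular' into syllables: reg-u-lar -> reg | u | lar = 3 syllables

3 syllables


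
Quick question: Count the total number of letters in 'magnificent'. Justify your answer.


Spell out 'magnificent' and number each letter: m(1), a(2), g(3), n(4), i(5), f(6), i(7), c(8), e(9), n(10), t(11). Total: 11 letters.

11


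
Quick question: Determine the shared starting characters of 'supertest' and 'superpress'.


Compare from the start: 5 characters match: 'super'. Mismatch at position 6: 't' vs 'p'.

super


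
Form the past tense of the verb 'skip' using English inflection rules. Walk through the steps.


Apply rule: Double final consonant and add -ed. 'skip' becomes 'skipped'.

skipped


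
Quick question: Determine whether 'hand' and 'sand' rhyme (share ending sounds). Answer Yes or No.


Rime (stressed vowel + following sounds) of 'hand': -and = /ænd/
Rime of 'sand': -and = /ænd/
/ænd/ and /ænd/ are the same ending sound, so the words rhyme.

Yes


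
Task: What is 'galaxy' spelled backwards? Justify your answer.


Reverse 'galaxy' character by character: 'yxalag'.

yxalag


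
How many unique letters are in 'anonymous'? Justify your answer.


Unique letters in 'anonymous': {a, m, n, o, s, u, y} = 7 distinct letters.

7


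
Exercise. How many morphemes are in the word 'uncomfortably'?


Decomposition: un- (prefix) + comfort (root) + -able (suffix) + -ly (suffix) = 4 morpheme(s)

4 morphemes


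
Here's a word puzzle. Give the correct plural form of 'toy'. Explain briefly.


Apply rule: Add -s. 'toy' becomes 'toys'.

toys


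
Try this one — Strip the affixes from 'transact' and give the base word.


Remove prefix 'trans' from 'transact' to get root 'act'.

act


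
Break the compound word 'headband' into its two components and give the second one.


Split 'headband' into 'head' + 'band'. The second part is 'band'.

band


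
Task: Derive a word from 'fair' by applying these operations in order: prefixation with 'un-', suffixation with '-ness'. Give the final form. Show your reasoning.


Step 1: Add prefix 'un-' to 'fair' = 'unfair'
Step 2: Add suffix '-ness' to 'unfair' = 'unfairness'

unfairness


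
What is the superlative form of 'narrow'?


Apply superlative formation (add -est): 'narrow' -> 'narrowest'.

narrowest


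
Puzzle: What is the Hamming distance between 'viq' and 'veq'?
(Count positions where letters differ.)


Alignment:
Position 1: 'v' vs 'v' = match
Position 2: 'i' vs 'e' = DIFFER
Position 3: 'q' vs 'q' = match
Total differences: 1

1


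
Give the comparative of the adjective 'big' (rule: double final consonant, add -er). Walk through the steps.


Apply comparative formation (double final consonant, add -er): 'big' -> 'bigger'.

bigger


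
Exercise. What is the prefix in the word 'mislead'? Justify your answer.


The word 'mislead' = 'mis' (prefix) + 'lead' (root). The prefix is 'mis'.

mis


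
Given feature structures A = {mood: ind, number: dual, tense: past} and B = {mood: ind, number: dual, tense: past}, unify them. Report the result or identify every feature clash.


Compare features:
mood: A=ind vs B=ind -> unified: ind
number: A=dual vs B=dual -> unified: dual
tense: A=past vs B=past -> unified: past
No clashes found.

Unified: {mood: ind, number: dual, tense: past}


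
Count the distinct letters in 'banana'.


Unique letters in 'banana': {a, b, n} = 3 distinct letters.

3


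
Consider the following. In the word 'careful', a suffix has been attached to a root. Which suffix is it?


The word 'careful' = 'care' (root) + '-ful' (suffix). The suffix is '-ful'.

ful


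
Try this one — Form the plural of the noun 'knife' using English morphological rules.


Apply rule: Change -fe to -ves. 'knife' becomes 'knives'.

knives


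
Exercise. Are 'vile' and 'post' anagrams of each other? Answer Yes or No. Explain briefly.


Sorted letters of 'vile': 'eilv'
Sorted letters of 'post': 'opst'
They do not match.

No


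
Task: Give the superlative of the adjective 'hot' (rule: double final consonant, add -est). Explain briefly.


Apply superlative formation (double final consonant, add -est): 'hot' -> 'hottest'.

hottest


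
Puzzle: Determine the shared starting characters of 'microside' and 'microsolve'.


Compare from the start: 6 characters match: 'micros'. Mismatch at position 7: 'i' vs 'o'.

micros


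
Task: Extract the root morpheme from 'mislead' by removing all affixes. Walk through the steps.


Remove prefix 'mis' from 'mislead' to get root 'lead'.

lead


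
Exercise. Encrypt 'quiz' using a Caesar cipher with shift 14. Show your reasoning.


Shift each letter by 14: q -> e, u -> i, i -> w, z -> n. Result: 'eiwn'.

eiwn
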